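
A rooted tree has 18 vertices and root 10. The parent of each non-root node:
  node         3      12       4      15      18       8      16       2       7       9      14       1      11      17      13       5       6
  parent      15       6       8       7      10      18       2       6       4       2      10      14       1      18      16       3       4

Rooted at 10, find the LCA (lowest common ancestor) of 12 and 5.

12's ancestor chain is 12, 6, 4, 8, 18, 10 and 5's is 5, 3, 15, 7, 4, 8, 18, 10; they first meet at 4.

4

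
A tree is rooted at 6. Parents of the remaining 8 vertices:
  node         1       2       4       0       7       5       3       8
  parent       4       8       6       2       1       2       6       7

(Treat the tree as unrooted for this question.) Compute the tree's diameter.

7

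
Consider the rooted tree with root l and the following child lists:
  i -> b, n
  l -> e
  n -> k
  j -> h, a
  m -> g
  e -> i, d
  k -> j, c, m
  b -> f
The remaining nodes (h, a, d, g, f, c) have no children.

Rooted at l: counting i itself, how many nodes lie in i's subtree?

11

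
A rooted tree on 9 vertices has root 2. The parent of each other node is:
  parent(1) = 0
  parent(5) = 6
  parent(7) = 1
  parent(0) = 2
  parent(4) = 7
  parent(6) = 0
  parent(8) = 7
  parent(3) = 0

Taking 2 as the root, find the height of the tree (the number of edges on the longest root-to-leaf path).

4

8 sits deepest: 2 → 0 → 1 → 7 → 8 — 4 edges from the root.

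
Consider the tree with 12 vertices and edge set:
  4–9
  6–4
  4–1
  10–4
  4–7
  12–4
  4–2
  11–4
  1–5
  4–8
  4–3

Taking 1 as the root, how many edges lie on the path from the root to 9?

2

Path from 1 to 9: 1 → 4 → 9, which has 2 edges.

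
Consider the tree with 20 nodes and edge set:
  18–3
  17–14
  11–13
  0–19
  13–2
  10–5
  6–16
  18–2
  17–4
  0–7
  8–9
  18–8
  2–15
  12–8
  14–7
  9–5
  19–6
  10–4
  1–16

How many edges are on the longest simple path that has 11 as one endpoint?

A farthest node from 11 is 1.
The path 11–13–2–18–8–9–5–10–4–17–14–7–0–19–6–16–1 has 16 edges.

16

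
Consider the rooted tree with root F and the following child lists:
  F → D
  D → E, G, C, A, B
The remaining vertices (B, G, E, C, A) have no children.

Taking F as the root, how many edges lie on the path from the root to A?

Path from F to A: F – D – A, which has 2 edges.

2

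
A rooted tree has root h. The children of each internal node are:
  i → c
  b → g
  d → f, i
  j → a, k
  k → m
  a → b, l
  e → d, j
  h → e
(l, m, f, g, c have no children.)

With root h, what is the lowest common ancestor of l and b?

a

Ancestors of l (toward the root): l, a, j, e, h.
Ancestors of b: b, a, j, e, h.
The deepest node appearing in both lists is a.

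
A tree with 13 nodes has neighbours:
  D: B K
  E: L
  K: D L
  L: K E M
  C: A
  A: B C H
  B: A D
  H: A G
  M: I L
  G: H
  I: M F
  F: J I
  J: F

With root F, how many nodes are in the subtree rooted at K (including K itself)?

7

The subtree rooted at K contains: K, D, B, A, C, H, G — 7 nodes.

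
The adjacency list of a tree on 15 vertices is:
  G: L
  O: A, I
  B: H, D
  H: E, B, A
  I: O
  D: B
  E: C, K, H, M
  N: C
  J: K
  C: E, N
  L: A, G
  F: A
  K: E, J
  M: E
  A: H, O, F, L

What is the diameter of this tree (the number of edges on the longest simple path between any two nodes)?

A longest path is G–L–A–H–E–K–J, with 6 edges.

6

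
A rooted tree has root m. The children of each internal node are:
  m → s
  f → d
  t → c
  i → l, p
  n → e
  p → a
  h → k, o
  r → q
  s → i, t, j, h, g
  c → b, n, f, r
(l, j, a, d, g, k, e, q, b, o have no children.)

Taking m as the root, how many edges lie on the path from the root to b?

Path from m to b: m – s – t – c – b, which has 4 edges.

4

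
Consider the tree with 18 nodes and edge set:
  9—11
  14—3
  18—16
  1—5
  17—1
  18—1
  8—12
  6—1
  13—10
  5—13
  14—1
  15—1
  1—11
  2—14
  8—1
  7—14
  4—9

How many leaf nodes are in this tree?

10

Exactly 10 nodes have a single neighbour: 2, 3, 4, 6, 7, 10, 12, 15, 16, 17.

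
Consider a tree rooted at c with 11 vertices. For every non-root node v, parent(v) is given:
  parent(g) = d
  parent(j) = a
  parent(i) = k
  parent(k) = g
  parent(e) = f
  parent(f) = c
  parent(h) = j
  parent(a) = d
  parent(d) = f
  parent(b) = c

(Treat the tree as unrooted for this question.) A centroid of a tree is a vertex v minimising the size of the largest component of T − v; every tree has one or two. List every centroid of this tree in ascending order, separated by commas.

d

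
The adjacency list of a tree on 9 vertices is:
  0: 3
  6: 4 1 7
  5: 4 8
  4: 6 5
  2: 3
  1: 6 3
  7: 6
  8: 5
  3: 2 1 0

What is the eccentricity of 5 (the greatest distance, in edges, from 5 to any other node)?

5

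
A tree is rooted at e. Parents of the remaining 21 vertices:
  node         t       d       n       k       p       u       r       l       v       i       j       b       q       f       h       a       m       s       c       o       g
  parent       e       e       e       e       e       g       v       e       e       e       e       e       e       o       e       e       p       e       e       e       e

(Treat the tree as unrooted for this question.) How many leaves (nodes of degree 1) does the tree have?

Exactly 17 nodes have a single neighbour: a, b, c, d, f, h, i, j, k, l, m, n, q, r, s, t, u.

17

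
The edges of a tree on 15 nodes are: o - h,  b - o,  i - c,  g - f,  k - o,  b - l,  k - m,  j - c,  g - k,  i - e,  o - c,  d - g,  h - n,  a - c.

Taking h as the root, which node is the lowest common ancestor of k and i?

k's ancestor chain is k, o, h and i's is i, c, o, h; they first meet at o.

o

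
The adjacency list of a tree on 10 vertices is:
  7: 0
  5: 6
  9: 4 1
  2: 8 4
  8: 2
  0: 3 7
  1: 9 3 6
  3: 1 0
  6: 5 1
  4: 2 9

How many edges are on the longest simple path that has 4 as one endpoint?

Distances from 4 peak at 5, attained at 7.
4-9-1-3-0-7

5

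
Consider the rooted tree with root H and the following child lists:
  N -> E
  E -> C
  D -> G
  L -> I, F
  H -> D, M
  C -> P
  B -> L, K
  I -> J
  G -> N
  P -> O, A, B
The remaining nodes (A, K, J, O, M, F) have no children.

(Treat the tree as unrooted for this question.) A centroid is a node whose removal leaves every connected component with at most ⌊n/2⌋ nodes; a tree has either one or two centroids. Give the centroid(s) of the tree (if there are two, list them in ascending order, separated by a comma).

Removing P splits the tree into components of sizes 7, 6, 1, 1; the largest is 7 ≤ ⌊16/2⌋ = 8.
No neighbour of P does as well, so P is the unique centroid.

P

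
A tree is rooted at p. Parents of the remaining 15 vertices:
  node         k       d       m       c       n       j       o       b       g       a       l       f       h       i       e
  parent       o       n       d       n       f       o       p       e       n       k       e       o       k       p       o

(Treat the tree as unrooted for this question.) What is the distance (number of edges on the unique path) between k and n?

3

The path is k – o – f – n, which has 3 edges.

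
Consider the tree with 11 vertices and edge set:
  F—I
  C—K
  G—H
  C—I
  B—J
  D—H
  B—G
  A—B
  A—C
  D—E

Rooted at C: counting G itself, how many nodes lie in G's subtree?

The subtree rooted at G contains: G, H, D, E — 4 nodes.

4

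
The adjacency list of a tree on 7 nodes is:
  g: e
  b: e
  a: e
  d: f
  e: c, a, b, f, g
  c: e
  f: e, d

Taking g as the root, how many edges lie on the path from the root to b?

2

Path from g to b: g – e – b, which has 2 edges.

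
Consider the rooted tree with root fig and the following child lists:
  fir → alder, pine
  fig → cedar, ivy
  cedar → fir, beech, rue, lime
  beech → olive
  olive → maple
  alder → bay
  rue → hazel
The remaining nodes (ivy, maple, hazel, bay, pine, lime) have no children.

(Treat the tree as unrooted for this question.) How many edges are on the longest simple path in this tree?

6

A longest path is bay–alder–fir–cedar–beech–olive–maple, with 6 edges.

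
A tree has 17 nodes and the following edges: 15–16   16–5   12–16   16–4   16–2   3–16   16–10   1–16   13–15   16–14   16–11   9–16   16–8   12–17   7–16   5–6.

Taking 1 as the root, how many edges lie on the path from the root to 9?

2

Climbing from 9 to the root: 9–16–1. That's 2 steps.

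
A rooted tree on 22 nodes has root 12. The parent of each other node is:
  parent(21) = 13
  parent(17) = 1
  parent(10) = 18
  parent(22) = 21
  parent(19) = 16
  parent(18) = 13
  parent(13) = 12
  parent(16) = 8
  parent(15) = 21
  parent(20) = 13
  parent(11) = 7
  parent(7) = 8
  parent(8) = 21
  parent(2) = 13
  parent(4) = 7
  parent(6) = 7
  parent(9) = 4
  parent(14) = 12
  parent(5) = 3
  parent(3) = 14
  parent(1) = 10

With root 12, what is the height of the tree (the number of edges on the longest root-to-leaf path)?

9 sits deepest: 12 – 13 – 21 – 8 – 7 – 4 – 9 — 6 edges from the root.

6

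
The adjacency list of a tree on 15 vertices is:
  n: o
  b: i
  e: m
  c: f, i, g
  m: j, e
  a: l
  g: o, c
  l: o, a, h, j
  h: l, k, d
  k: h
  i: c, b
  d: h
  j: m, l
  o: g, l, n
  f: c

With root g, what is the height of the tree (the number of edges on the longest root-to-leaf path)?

5

The longest root-to-leaf path is g – o – l – j – m – e (5 edges).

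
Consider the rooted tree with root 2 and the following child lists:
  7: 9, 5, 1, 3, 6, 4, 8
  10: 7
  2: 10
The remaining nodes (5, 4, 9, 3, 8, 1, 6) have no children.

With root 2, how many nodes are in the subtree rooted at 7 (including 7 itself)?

7's subtree: {7, 3, 9, 5, 4, 1, 6, 8}, size 8.

8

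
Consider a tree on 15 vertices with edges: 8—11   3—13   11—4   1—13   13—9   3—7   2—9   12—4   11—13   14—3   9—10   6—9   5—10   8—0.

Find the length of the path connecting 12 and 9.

4

Walking from 12: 12–4–11–13–9. Length 4.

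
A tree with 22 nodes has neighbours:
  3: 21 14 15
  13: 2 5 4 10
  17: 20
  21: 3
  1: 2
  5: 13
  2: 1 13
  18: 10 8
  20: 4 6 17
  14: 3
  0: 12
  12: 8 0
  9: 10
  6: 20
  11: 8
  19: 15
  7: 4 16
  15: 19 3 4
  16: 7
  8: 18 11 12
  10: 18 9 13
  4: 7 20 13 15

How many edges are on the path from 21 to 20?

4

Walking from 21: 21 – 3 – 15 – 4 – 20. Length 4.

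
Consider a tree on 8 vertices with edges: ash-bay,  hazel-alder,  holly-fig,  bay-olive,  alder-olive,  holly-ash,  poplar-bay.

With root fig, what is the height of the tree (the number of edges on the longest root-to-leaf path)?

6

hazel sits deepest: fig → holly → ash → bay → olive → alder → hazel — 6 edges from the root.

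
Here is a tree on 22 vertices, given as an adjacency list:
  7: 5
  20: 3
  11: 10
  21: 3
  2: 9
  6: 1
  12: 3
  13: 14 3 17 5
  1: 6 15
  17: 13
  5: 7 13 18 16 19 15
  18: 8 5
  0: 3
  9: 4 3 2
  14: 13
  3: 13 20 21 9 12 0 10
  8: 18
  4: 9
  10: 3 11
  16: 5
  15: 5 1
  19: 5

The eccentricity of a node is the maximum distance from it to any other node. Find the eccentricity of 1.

6

Distances from 1 peak at 6, attained at 11 (4, 2 also at distance 6).
1–15–5–13–3–10–11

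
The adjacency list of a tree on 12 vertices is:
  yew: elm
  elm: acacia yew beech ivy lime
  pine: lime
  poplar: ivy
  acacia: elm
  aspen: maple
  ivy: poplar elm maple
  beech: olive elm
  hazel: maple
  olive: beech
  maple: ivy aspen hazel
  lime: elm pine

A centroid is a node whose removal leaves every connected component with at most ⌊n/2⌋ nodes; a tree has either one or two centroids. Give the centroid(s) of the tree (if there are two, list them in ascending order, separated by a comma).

If elm is removed the pieces have sizes 5, 2, 2, 1, 1, all ≤ ⌊12/2⌋ = 6.
No neighbour of elm does as well, so elm is the unique centroid.

elm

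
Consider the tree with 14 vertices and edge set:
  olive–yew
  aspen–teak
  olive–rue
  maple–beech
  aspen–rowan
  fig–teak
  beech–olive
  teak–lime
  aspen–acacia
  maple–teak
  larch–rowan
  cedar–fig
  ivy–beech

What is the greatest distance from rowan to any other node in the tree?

A farthest node from rowan is yew (rue also at distance 6).
The path rowan – aspen – teak – maple – beech – olive – yew has 6 edges.

6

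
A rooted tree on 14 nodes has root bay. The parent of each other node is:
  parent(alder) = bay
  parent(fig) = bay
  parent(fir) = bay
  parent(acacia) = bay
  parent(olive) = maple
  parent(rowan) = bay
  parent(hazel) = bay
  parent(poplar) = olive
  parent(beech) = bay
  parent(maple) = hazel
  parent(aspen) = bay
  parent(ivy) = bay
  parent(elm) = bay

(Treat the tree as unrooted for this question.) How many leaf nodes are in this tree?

Degree-1 nodes: acacia, alder, aspen, beech, elm, fig, fir, ivy, poplar, rowan — 10 of them.

10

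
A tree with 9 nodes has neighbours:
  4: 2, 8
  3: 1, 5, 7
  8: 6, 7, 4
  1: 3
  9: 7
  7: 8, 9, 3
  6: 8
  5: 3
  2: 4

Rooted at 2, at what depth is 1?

5

2 – 4 – 8 – 7 – 3 – 1 — 5 edges.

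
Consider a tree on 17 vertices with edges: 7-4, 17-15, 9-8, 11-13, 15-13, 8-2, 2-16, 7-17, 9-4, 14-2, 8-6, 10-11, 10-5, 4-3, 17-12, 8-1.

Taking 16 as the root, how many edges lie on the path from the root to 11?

9

Path from 16 to 11: 16 – 2 – 8 – 9 – 4 – 7 – 17 – 15 – 13 – 11, which has 9 edges.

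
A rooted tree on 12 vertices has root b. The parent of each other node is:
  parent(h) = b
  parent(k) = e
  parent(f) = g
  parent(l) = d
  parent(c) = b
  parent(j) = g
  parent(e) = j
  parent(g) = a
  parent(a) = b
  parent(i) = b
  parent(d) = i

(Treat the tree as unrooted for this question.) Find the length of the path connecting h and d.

3

h–b–i–d: 3 edges.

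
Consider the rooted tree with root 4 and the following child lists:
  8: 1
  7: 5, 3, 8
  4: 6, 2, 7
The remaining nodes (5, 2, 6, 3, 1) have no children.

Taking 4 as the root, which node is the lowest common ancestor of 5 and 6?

4

Path 5→root: 5 7 4; path 6→root: 6 4.
First common node: 4.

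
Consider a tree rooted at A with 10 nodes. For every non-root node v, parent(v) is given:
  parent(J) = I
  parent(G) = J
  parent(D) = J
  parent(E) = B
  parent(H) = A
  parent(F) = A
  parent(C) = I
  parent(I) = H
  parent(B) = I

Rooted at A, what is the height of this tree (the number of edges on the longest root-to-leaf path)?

4

G sits deepest: A → H → I → J → G — 4 edges from the root.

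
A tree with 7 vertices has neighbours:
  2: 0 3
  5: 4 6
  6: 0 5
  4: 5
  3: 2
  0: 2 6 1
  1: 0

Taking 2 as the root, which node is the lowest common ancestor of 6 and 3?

2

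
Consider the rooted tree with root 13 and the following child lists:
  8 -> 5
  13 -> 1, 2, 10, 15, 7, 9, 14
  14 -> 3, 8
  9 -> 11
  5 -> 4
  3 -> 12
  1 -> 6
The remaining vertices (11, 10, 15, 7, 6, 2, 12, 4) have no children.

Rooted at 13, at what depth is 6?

2

Climbing from 6 to the root: 6–1–13. That's 2 steps.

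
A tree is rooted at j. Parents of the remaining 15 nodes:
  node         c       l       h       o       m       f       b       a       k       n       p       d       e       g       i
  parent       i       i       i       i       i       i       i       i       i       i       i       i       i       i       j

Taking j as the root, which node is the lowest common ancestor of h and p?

Ancestors of h (toward the root): h, i, j.
Ancestors of p: p, i, j.
The deepest node appearing in both lists is i.

i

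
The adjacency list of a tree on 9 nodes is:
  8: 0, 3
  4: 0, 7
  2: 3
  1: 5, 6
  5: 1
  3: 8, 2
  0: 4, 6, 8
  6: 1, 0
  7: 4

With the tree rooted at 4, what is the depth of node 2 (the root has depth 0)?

4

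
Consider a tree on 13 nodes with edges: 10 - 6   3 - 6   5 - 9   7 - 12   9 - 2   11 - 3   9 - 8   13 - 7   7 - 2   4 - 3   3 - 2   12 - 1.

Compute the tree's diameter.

6

A longest path is 10–6–3–2–7–12–1, with 6 edges.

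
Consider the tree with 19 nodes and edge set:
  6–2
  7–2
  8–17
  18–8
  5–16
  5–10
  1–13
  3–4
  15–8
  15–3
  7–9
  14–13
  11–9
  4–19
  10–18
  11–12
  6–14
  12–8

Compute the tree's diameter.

BFS from 16 reaches 1 last, at distance 13; BFS from 1 confirms no node is farther.
Path: 16 – 5 – 10 – 18 – 8 – 12 – 11 – 9 – 7 – 2 – 6 – 14 – 13 – 1.

13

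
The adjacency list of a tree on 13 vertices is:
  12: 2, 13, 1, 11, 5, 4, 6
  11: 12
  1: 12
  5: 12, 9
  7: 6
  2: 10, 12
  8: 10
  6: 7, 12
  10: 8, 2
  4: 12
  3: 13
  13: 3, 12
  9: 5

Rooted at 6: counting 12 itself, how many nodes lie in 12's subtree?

11

Descendants of 12 (including itself): 12, 11, 1, 5, 13, 2, 4, 9, 3, 10, 8. That's 11.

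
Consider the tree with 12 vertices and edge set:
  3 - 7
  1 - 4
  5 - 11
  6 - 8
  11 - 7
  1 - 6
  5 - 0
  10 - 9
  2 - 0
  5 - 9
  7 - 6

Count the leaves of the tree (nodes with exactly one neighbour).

5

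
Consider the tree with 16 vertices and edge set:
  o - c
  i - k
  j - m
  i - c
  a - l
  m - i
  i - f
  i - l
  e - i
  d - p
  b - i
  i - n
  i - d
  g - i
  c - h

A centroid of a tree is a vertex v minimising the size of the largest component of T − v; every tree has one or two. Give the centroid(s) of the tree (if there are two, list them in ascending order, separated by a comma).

If i is removed the pieces have sizes 3, 2, 2, 2, 1, 1, 1, 1, 1, 1, all ≤ ⌊16/2⌋ = 8.
No neighbour of i does as well, so i is the unique centroid.

i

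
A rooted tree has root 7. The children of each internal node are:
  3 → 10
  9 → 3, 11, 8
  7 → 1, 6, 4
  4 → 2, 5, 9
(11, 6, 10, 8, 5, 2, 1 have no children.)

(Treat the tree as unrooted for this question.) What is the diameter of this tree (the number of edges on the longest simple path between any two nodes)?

5

BFS from 6 reaches 10 last, at distance 5; BFS from 10 confirms no node is farther.
Path: 6–7–4–9–3–10.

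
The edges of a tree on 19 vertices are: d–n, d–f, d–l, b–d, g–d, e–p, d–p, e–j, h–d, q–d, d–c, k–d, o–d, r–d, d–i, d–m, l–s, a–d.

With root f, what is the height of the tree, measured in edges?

4

j sits deepest: f-d-p-e-j — 4 edges from the root.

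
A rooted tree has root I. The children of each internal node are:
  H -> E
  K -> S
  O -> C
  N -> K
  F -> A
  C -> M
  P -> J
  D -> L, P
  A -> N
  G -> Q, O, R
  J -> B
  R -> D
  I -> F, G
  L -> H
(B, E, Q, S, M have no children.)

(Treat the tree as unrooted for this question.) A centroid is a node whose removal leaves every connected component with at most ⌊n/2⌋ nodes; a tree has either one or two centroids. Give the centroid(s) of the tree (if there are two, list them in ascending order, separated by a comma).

Delete G: the remaining components have sizes 8, 6, 3, 1. Max 8 ≤ 9, so G is a centroid.
Every other node leaves some component of size > 9, so the centroid is unique.

G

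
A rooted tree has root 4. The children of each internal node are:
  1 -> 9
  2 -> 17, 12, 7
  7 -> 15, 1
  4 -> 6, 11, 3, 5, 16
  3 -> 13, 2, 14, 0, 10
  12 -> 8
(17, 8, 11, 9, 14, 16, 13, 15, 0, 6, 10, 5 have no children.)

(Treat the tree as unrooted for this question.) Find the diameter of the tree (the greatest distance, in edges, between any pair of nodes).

6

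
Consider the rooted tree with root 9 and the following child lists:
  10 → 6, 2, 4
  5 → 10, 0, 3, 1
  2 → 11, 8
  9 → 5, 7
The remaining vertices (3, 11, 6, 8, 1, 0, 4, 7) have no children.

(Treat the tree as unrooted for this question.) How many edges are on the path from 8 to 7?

5

8–2–10–5–9–7: 5 edges.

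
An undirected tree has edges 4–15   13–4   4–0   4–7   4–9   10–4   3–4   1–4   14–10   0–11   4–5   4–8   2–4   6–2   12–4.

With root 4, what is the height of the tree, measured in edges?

2

The longest root-to-leaf path is 4 – 10 – 14 (2 edges).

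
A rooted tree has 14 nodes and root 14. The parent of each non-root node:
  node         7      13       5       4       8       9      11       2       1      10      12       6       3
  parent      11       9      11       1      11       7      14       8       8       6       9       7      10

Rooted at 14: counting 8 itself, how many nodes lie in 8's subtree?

4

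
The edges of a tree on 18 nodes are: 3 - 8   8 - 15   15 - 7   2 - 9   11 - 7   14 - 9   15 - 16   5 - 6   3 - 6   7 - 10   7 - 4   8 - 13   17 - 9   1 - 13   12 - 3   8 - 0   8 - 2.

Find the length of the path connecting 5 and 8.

3

5 – 6 – 3 – 8: 3 edges.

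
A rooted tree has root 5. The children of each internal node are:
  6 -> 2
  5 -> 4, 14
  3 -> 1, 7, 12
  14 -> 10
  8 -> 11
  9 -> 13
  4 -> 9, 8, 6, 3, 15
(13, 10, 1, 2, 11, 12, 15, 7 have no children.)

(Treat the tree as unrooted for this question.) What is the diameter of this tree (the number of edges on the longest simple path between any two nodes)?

BFS from 10 reaches 11 last, at distance 5; BFS from 11 confirms no node is farther.
Path: 10–14–5–4–8–11.

5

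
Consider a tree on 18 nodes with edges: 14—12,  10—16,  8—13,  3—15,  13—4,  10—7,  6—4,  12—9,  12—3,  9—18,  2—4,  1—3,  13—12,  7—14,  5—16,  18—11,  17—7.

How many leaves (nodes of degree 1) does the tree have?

The leaves are 1, 2, 5, 6, 8, 11, 15, 17.
That is 8 leaves.

8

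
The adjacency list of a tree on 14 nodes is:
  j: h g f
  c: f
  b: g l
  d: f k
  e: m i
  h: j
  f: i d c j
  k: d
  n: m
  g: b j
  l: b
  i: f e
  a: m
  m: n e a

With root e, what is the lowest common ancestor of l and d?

Ancestors of l (toward the root): l, b, g, j, f, i, e.
Ancestors of d: d, f, i, e.
The deepest node appearing in both lists is f.

f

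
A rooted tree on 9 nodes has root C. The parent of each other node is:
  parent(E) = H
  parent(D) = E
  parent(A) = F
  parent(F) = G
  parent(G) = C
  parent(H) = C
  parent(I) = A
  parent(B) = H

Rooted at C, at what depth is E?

2

C → H → E — 2 edges.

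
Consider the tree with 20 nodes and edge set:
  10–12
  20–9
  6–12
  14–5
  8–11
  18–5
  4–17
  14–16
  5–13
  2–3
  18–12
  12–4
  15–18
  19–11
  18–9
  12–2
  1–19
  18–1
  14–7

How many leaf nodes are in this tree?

Degree-1 nodes: 3, 6, 7, 8, 10, 13, 15, 16, 17, 20 — 10 of them.

10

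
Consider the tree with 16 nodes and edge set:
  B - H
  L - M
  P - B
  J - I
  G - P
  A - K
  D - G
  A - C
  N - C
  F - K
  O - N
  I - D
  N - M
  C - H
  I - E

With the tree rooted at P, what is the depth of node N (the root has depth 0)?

Climbing from N to the root: N – C – H – B – P. That's 4 steps.

4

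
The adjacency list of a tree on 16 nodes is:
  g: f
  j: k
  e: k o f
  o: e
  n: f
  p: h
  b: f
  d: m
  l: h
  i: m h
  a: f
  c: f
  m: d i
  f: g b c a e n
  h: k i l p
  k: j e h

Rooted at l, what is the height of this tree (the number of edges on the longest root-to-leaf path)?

5

A deepest node is g, reached by l → h → k → e → f → g.
That path has 5 edges, so the height is 5.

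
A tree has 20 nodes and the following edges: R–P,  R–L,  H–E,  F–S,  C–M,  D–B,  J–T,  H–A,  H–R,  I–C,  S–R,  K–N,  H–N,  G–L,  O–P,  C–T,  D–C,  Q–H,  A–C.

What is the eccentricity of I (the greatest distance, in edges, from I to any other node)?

6

Distances from I peak at 6, attained at G (O, F also at distance 6).
I–C–A–H–R–L–G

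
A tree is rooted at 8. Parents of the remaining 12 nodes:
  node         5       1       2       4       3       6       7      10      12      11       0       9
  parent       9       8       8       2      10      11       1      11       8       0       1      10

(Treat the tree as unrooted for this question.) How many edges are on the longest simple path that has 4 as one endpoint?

8

The node farthest from 4 is 5, via 4-2-8-1-0-11-10-9-5 — 8 edges.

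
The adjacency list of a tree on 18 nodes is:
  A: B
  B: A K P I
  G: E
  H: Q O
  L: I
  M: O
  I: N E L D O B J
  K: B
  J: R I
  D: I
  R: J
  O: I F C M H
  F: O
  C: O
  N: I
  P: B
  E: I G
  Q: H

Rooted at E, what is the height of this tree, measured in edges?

4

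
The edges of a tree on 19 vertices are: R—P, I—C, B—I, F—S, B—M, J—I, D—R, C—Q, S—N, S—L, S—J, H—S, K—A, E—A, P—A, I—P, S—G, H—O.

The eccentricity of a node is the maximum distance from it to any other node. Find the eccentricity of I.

The node farthest from I is O, via I–J–S–H–O — 4 edges.

4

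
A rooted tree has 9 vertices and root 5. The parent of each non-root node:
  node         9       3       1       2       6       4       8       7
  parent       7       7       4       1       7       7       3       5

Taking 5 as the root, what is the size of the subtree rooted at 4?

The subtree rooted at 4 contains: 4, 1, 2 — 3 nodes.

3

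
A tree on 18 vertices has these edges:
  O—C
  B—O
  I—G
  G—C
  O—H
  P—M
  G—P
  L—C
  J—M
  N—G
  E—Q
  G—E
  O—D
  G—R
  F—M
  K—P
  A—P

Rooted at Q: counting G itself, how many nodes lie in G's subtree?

16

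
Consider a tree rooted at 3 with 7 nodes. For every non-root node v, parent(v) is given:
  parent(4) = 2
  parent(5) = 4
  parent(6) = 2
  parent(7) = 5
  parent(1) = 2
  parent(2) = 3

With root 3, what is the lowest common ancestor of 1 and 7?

2

Path 1→root: 1 2 3; path 7→root: 7 5 4 2 3.
First common node: 2.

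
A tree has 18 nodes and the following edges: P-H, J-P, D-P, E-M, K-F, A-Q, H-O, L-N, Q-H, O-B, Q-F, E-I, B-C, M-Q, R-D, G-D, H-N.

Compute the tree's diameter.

Starting from I, a farthest node is G at distance 7.
One longest path: I – E – M – Q – H – P – D – G.
So the diameter is 7.

7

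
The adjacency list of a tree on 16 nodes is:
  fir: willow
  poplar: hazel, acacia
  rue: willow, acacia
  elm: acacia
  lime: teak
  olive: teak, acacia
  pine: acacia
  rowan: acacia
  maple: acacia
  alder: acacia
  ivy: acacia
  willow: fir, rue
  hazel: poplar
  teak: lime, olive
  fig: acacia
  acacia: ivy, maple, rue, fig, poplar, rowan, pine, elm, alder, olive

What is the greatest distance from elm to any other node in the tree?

4

Distances from elm peak at 4, attained at lime (fir also at distance 4).
elm–acacia–olive–teak–lime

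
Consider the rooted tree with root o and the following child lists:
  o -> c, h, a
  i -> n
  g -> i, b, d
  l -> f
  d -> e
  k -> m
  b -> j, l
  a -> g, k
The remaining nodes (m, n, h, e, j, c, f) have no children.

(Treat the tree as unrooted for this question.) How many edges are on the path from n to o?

The path is n–i–g–a–o, which has 4 edges.

4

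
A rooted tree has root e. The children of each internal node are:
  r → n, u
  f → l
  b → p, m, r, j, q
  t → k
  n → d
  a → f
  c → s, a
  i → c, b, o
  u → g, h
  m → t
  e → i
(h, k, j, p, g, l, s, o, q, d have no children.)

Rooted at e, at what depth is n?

e – i – b – r – n — 4 edges.

4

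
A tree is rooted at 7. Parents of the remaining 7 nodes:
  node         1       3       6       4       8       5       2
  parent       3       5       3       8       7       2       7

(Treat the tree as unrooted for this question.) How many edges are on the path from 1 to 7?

4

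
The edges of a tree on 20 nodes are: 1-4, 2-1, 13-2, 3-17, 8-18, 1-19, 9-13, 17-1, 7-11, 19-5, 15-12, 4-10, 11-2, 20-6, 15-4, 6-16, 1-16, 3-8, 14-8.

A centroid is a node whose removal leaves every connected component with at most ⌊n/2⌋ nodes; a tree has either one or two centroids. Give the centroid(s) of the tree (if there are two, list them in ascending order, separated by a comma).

1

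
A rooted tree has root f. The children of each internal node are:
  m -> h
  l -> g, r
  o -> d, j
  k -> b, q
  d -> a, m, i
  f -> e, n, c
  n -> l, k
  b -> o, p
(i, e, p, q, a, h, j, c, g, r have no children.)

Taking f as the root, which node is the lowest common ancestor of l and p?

Path l→root: l n f; path p→root: p b k n f.
First common node: n.

n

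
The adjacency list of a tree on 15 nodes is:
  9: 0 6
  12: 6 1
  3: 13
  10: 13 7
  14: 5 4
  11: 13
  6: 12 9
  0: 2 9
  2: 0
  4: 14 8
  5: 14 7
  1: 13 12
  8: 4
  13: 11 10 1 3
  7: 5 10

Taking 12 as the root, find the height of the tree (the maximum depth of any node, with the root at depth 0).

8 sits deepest: 12-1-13-10-7-5-14-4-8 — 8 edges from the root.

8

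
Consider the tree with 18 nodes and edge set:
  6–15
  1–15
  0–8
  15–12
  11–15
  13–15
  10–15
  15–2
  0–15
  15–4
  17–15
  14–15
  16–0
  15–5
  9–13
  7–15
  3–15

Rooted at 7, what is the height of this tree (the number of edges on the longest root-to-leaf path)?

3

16 sits deepest: 7–15–0–16 — 3 edges from the root.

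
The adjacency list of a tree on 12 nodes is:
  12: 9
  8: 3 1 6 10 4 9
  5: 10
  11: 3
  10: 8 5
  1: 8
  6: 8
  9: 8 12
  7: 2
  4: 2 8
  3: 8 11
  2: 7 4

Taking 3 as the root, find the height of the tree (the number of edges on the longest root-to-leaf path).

7 sits deepest: 3 – 8 – 4 – 2 – 7 — 4 edges from the root.

4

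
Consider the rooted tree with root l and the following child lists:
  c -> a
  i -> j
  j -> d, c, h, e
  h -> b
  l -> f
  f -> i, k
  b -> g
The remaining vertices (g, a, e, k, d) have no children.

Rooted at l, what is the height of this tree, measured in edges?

The longest root-to-leaf path is l-f-i-j-h-b-g (6 edges).

6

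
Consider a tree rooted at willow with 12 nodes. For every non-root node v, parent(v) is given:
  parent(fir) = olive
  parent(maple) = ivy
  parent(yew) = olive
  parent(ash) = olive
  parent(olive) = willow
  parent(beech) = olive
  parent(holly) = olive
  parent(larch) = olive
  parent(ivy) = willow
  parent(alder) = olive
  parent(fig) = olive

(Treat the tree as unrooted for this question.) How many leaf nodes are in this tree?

9

The leaves are alder, ash, beech, fig, fir, holly, larch, maple, yew.
That is 9 leaves.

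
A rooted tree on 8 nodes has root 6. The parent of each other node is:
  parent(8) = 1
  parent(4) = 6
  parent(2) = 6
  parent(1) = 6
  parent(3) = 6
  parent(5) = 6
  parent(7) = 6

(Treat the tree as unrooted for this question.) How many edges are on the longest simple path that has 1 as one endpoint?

2

Distances from 1 peak at 2, attained at 4 (7, 2, 5, 3 also at distance 2).
1–6–4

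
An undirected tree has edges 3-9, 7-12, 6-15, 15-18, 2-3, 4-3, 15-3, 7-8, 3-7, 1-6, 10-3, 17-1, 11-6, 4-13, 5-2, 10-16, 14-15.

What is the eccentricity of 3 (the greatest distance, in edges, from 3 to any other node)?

4

A farthest node from 3 is 17.
The path 3-15-6-1-17 has 4 edges.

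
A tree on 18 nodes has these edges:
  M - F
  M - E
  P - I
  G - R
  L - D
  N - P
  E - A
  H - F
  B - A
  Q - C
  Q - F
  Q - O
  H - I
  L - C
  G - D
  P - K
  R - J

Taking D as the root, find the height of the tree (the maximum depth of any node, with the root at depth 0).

8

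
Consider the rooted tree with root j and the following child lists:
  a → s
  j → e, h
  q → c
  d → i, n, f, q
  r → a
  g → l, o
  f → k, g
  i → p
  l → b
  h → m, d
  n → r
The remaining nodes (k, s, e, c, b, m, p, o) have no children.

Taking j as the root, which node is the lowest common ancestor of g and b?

g's ancestor chain is g, f, d, h, j and b's is b, l, g, f, d, h, j; they first meet at g.

g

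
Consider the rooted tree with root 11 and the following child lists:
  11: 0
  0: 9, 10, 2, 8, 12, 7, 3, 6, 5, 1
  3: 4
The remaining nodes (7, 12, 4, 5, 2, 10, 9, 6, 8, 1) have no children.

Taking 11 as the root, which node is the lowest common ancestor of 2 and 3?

0

Ancestors of 2 (toward the root): 2, 0, 11.
Ancestors of 3: 3, 0, 11.
The deepest node appearing in both lists is 0.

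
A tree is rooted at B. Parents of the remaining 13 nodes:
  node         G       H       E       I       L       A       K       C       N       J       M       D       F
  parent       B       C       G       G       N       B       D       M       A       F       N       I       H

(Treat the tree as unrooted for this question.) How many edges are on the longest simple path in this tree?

11

BFS from K reaches J last, at distance 11; BFS from J confirms no node is farther.
Path: K–D–I–G–B–A–N–M–C–H–F–J.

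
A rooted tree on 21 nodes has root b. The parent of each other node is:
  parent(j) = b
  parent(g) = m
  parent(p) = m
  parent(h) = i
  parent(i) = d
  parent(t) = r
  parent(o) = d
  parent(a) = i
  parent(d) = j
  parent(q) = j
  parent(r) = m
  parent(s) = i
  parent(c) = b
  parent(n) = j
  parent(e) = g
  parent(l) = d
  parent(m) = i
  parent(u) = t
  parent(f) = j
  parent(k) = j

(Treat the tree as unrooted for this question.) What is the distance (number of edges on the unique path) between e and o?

5

e – g – m – i – d – o: 5 edges.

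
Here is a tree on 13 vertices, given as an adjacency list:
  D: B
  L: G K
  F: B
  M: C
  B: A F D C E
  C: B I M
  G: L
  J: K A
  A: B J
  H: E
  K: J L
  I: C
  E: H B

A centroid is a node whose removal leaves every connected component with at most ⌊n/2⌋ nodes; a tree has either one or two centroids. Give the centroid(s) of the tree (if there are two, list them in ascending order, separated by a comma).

B

If B is removed the pieces have sizes 5, 3, 2, 1, 1, all ≤ ⌊13/2⌋ = 6.
No neighbour of B does as well, so B is the unique centroid.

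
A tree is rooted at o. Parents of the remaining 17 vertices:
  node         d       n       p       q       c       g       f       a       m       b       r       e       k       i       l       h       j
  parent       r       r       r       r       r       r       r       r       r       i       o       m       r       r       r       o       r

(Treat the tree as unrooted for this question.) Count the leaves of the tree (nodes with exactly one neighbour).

The leaves are a, b, c, d, e, f, g, h, j, k, l, n, p, q.
That is 14 leaves.

14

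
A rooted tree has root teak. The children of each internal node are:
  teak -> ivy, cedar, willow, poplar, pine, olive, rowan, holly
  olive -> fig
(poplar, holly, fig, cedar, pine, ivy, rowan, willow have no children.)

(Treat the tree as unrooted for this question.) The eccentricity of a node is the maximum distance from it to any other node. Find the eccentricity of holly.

3

Distances from holly peak at 3, attained at fig.
holly–teak–olive–fig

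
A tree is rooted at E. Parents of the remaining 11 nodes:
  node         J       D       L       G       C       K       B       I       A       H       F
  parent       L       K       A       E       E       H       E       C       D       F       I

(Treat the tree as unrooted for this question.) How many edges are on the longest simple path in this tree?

Starting from J, a farthest node is G at distance 10.
One longest path: J – L – A – D – K – H – F – I – C – E – G.
So the diameter is 10.

10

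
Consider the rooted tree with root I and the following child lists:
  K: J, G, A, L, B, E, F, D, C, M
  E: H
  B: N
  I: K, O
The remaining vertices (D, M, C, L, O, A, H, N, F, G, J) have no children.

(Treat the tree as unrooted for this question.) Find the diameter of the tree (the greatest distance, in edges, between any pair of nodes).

BFS from O reaches H last, at distance 4; BFS from H confirms no node is farther.
Path: O – I – K – E – H.

4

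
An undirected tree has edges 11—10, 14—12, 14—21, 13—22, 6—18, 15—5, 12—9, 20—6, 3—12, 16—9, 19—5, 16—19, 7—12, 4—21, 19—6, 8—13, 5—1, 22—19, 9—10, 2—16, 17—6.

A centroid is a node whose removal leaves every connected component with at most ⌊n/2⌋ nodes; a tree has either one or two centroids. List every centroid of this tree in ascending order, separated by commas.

If 16 is removed the pieces have sizes 11, 9, 1, all ≤ ⌊22/2⌋ = 11.
Its neighbour 19 also leaves a largest component of size 11, so both are centroids.

16, 19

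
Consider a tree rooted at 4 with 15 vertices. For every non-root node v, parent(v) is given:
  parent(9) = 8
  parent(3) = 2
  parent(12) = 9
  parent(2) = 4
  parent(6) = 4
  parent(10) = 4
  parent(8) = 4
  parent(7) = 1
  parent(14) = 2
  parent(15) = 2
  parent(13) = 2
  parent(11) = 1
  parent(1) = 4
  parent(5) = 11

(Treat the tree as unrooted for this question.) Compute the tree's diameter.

A longest path is 5 – 11 – 1 – 4 – 8 – 9 – 12, with 6 edges.

6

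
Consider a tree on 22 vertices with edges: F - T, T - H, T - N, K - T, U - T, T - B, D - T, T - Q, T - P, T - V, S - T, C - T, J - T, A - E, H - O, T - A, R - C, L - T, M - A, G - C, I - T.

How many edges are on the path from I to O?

The path is I – T – H – O, which has 3 edges.

3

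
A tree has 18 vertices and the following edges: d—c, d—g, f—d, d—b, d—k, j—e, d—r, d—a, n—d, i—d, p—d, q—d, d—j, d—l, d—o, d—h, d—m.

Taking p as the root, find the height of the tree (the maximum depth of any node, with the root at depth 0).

3

e sits deepest: p – d – j – e — 3 edges from the root.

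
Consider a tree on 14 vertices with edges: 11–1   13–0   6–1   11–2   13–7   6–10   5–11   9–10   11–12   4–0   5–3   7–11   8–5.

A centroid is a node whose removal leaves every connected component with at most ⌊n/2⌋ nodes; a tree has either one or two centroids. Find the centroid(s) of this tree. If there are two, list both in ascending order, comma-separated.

11

If 11 is removed the pieces have sizes 4, 4, 3, 1, 1, all ≤ ⌊14/2⌋ = 7.
Every other node leaves some component of size > 7, so the centroid is unique.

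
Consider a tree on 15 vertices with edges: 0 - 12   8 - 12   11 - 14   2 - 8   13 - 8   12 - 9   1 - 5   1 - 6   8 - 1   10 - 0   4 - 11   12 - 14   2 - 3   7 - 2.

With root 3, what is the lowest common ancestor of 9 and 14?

Ancestors of 9 (toward the root): 9, 12, 8, 2, 3.
Ancestors of 14: 14, 12, 8, 2, 3.
The deepest node appearing in both lists is 12.

12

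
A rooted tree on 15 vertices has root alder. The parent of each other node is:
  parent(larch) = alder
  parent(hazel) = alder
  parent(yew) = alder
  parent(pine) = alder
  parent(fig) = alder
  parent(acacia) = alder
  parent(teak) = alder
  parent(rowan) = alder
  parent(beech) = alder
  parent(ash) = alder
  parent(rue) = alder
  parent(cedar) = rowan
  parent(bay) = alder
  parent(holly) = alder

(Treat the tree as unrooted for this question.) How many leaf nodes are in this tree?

13

The leaves are acacia, ash, bay, beech, cedar, fig, hazel, holly, larch, pine, rue, teak, yew.
That is 13 leaves.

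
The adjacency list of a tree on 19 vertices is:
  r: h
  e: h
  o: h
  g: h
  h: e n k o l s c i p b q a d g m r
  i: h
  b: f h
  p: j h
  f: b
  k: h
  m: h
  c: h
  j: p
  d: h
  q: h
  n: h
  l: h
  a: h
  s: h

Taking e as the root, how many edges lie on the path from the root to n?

2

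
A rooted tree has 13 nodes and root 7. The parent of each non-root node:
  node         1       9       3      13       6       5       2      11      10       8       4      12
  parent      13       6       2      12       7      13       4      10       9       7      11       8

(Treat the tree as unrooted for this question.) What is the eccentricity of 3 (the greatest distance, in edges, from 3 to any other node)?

A farthest node from 3 is 1 (5 also at distance 11).
The path 3-2-4-11-10-9-6-7-8-12-13-1 has 11 edges.

11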